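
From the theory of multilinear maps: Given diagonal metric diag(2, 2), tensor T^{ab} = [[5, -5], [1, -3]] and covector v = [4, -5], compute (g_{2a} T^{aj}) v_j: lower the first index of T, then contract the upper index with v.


Step 1: lower the first index. For a diagonal metric, g_{ia} T^{aj} = g_{ii} T^{ij} (no sum on i).
g_{22} = 2
S_2{}^1 = 2 * T^{21} = 2 * 1 = 2
S_2{}^2 = 2 * T^{22} = 2 * -3 = -6
Step 2: contract S_2{}^j with v_j.
S_2{}^1 * v_1 = 2 * 4 = 8
S_2{}^2 * v_2 = -6 * -5 = 30
Result = 8 + 30 = 38

38


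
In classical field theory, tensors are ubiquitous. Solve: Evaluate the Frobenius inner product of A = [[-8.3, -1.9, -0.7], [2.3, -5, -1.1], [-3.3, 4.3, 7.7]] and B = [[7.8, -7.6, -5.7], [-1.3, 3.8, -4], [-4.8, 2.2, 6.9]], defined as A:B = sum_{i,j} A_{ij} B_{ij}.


A:B = sum over all i,j of A_{ij} * B_{ij}.
Row 1: -8.3*7.8=-64.74, -1.9*-7.6=14.44, -0.7*-5.7=3.99 => row sum = -46.31
Row 2: 2.3*-1.3=-2.99, -5*3.8=-19, -1.1*-4=4.4 => row sum = -17.59
Row 3: -3.3*-4.8=15.84, 4.3*2.2=9.46, 7.7*6.9=53.13 => row sum = 78.43
Total = -46.31 + -17.59 + 78.43 = 14.53

14.53


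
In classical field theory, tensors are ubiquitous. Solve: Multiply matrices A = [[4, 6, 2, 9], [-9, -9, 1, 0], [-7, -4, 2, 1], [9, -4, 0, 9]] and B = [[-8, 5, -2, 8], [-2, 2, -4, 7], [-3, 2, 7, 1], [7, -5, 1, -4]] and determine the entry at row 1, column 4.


(AB)_{ij} = sum_k A_{ik} B_{kj}.
For i=1, j=4:
A_{11} * B_{14} = 4 * 8 = 32
A_{12} * B_{24} = 6 * 7 = 42
A_{13} * B_{34} = 2 * 1 = 2
A_{14} * B_{44} = 9 * -4 = -36
Sum = 32 + 42 + 2 + -36 = 40

40


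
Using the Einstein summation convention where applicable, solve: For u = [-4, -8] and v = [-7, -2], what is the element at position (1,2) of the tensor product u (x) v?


The outer product entry T_{ij} = u_i * v_j.
We need i=1, j=2.
u_1 = -4, v_2 = -2
T_{1,2} = -4 * -2 = 8

8


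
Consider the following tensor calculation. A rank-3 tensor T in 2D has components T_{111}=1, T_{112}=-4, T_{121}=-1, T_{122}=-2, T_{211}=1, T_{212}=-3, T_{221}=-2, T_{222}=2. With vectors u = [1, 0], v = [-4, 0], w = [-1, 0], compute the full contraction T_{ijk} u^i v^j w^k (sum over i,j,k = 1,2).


S = sum over i,j,k of T_{ijk} u_i v_j w_k. Expanding all 8 terms:
T_{111}*u_1*v_1*w_1 = 1*1*-4*-1 = 4  (running total: 4)
T_{112}*u_1*v_1*w_2 = -4*1*-4*0 = 0  (running total: 4)
T_{121}*u_1*v_2*w_1 = -1*1*0*-1 = 0  (running total: 4)
T_{122}*u_1*v_2*w_2 = -2*1*0*0 = 0  (running total: 4)
T_{211}*u_2*v_1*w_1 = 1*0*-4*-1 = 0  (running total: 4)
T_{212}*u_2*v_1*w_2 = -3*0*-4*0 = 0  (running total: 4)
T_{221}*u_2*v_2*w_1 = -2*0*0*-1 = 0  (running total: 4)
T_{222}*u_2*v_2*w_2 = 2*0*0*0 = 0  (running total: 4)
S = 4

4


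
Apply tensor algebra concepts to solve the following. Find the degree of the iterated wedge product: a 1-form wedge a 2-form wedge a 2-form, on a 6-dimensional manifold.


The degree of a wedge product is the sum of the degrees of the individual forms.
Degrees: 1, 2, 2
Total degree = 1 + 2 + 2 = 5

5


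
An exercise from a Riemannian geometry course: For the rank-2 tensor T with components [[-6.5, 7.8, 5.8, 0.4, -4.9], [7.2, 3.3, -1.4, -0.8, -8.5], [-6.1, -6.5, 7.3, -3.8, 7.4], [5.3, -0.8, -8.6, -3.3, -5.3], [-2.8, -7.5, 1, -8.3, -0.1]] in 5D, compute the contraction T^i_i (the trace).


The contraction (trace) of a rank-2 tensor is the sum of its diagonal elements.
Diagonal entries: A[1,1] = -6.5, A[2,2] = 3.3, A[3,3] = 7.3, A[4,4] = -3.3, A[5,5] = -0.1
Tr(A) = -6.5 + 3.3 + 7.3 + -3.3 + -0.1 = 0.7

0.7


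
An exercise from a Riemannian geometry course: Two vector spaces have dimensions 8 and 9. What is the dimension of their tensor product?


The dimension of a tensor product is the product of dimensions.
dim(V) = 8, dim(W) = 9
dim(V (x) W) = 8 * 9 = 72

72


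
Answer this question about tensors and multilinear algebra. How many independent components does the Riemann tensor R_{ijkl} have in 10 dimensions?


The Riemann tensor in d dimensions has d^2(d^2 - 1)/12 independent components.
d = 10, so d^2 = 100
d^2 - 1 = 99
d^2(d^2 - 1) = 100 * 99 = 9900
Divide by 12: 9900 / 12 = 825

825


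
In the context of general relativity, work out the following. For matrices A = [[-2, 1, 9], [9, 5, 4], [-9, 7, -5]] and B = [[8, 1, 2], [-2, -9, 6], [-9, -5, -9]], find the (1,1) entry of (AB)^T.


(AB)^T_{ij} = (AB)_{ji} = sum_k A_{jk} B_{ki}.
For i=1, j=1 we need (AB)_{11}:
A_{11} * B_{11} = -2 * 8 = -16
A_{12} * B_{21} = 1 * -2 = -2
A_{13} * B_{31} = 9 * -9 = -81
Sum = -16 + -2 + -81 = -99

-99


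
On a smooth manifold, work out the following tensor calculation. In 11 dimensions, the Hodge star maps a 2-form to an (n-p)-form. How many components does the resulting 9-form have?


The Hodge dual of a p-form on an n-dimensional manifold is an (n-p)-form.
n = 11, p = 2, so dual degree = 11 - 2 = 9
The number of components is C(n, n-p) = C(11, 9) = 55

55


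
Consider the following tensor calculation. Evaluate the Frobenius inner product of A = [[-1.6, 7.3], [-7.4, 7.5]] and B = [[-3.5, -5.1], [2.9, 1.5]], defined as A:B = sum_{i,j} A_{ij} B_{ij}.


A:B = sum over all i,j of A_{ij} * B_{ij}.
Row 1: -1.6*-3.5=5.6, 7.3*-5.1=-37.23 => row sum = -31.63
Row 2: -7.4*2.9=-21.46, 7.5*1.5=11.25 => row sum = -10.21
Total = -31.63 + -10.21 = -41.84

-41.84


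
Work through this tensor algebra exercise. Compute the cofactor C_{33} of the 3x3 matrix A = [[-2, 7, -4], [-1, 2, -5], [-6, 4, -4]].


To find cofactor C_{33}, delete row 3 and column 3.
The resulting 2x2 submatrix is: [[-2, 7], [-1, 2]]
Minor M_{33} = -2*2 - 7*-1
  = -4 - -7 = 3
Sign = (-1)^(3+3) = (-1)^6 = 1
Cofactor C_{33} = 1 * 3 = 3

3


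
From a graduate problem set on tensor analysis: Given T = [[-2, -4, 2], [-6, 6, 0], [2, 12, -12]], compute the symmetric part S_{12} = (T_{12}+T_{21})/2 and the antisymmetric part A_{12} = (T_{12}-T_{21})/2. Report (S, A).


T_{12} = -4
T_{21} = -6
S_{12} = (-4 + -6)/2 = -10/2 = -5
A_{12} = (-4 - -6)/2 = 2/2 = 1
Check: S + A = -5 + 1 = -4 = T_{12}.

(-5, 1)


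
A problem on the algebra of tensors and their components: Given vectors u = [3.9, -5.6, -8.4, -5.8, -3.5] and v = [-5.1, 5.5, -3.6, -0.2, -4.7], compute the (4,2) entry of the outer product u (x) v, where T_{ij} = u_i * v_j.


The outer product entry T_{ij} = u_i * v_j.
We need i=4, j=2.
u_4 = -5.8, v_2 = 5.5
T_{4,2} = -5.8 * 5.5 = -31.9

-31.9


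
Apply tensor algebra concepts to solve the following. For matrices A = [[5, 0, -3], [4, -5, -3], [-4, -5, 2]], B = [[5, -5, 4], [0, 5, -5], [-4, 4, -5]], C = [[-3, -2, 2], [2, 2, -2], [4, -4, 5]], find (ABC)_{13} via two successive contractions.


(ABC)_{13} = sum_m (AB)_{1m} C_{m3}. First compute row 1 of AB.
(AB)_{11} = 5*5 + 0*0 + -3*-4 = 37
(AB)_{12} = 5*-5 + 0*5 + -3*4 = -37
(AB)_{13} = 5*4 + 0*-5 + -3*-5 = 35
Now contract with column 3 of C:
(AB)_{11} * C_{13} = 37 * 2 = 74
(AB)_{12} * C_{23} = -37 * -2 = 74
(AB)_{13} * C_{33} = 35 * 5 = 175
(ABC)_{13} = 74 + 74 + 175 = 323

323


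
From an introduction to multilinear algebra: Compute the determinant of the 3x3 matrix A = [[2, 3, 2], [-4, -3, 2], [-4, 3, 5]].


Expanding along the first row, det(A) = a11*M_11 - a12*M_12 + a13*M_13, where M_1j is the (1,j) minor.
Minor M_11 = -3*5 - 2*3 = -21
Minor M_12 = -4*5 - 2*-4 = -12
Minor M_13 = -4*3 - -3*-4 = -24
det = 2*(-21) - 3*(-12) + 2*(-24)
    = -42 - -36 + -48
    = -54

-54


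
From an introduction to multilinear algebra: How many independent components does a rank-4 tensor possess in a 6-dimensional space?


The number of components of a rank-r tensor in d dimensions is d^r.
Here d = 6 and r = 4.
6^4 = 1296

1296


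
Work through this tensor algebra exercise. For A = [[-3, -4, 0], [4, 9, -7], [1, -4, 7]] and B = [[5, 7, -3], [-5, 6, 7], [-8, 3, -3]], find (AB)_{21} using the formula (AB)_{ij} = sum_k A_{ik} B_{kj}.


(AB)_{ij} = sum_k A_{ik} B_{kj}.
For i=2, j=1:
A_{21} * B_{11} = 4 * 5 = 20
A_{22} * B_{21} = 9 * -5 = -45
A_{23} * B_{31} = -7 * -8 = 56
Sum = 20 + -45 + 56 = 31

31


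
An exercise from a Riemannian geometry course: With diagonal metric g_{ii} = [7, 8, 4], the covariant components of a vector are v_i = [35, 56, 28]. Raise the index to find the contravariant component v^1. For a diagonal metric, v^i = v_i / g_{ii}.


To raise an index with a diagonal metric: v^i = v_i / g_{ii}.
For index 1: v_1 = 35, g_{11} = 7
v^1 = 35 / 7 = 5

5


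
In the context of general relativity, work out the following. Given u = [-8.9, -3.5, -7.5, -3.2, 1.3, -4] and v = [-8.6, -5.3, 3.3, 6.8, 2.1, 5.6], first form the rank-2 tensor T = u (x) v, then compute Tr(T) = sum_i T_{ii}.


The outer product gives T_{ij} = u_i v_j.
The trace (contraction) is Tr(T) = sum_i T_{ii} = sum_i u_i v_i.
Diagonal entries:
T_{11} = u_1 * v_1 = -8.9 * -8.6 = 76.54
T_{22} = u_2 * v_2 = -3.5 * -5.3 = 18.55
T_{33} = u_3 * v_3 = -7.5 * 3.3 = -24.75
T_{44} = u_4 * v_4 = -3.2 * 6.8 = -21.76
T_{55} = u_5 * v_5 = 1.3 * 2.1 = 2.73
T_{66} = u_6 * v_6 = -4 * 5.6 = -22.4
Tr(T) = 76.54 + 18.55 + -24.75 + -21.76 + 2.73 + -22.4 = 28.91

28.91


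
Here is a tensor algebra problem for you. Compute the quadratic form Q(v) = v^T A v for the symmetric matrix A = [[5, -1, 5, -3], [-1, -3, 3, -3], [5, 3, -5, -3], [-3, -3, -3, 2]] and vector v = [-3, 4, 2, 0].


First compute Av:
(Av)_1 = 5*-3 + -1*4 + 5*2 + -3*0 = -9
(Av)_2 = -1*-3 + -3*4 + 3*2 + -3*0 = -3
(Av)_3 = 5*-3 + 3*4 + -5*2 + -3*0 = -13
(Av)_4 = -3*-3 + -3*4 + -3*2 + 2*0 = -9
Av = [-9, -3, -13, -9]
Then v^T (Av) = -3*-9 + 4*-3 + 2*-13 + 0*-9
= 27 + -12 + -26 + 0 = -11

-11


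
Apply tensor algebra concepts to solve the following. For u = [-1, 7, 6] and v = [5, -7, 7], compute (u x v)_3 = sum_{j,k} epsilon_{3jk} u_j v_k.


(u x v)_3 = sum_{j,k} epsilon_{3jk} u_j v_k. Only permutations of (1,2,3) contribute; the two non-zero terms are:
eps_{312} u_1 v_2 = 1 * -1 * -7 = 7
eps_{321} u_2 v_1 = -1 * 7 * 5 = -35
(u x v)_3 = -28

-28


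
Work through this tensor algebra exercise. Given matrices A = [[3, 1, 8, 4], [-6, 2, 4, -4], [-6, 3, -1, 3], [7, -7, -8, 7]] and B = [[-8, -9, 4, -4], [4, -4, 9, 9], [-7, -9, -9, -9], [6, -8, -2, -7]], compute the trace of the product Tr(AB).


Tr(AB) = sum_i (AB)_{ii} where (AB)_{ii} = sum_k A_{ik} B_{ki}.
(AB)_{11} = 3*-8 + 1*4 + 8*-7 + 4*6 = -52
(AB)_{22} = -6*-9 + 2*-4 + 4*-9 + -4*-8 = 42
(AB)_{33} = -6*4 + 3*9 + -1*-9 + 3*-2 = 6
(AB)_{44} = 7*-4 + -7*9 + -8*-9 + 7*-7 = -68
Tr(AB) = -52 + 42 + 6 + -68 = -72

-72


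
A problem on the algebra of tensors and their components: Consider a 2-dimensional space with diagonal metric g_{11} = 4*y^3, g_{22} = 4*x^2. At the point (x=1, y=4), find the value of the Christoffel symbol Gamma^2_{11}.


For a diagonal metric, Gamma^k_{ij} = (1/2) g^{kk} (dg_{ik}/dx_j + dg_{jk}/dx_i - dg_{ij}/dx_k).
The metric is diagonal, so g_{ab} = 0 for a != b.
At the given point: g_{11} = 256, g_{22} = 4
g^{22} = 1/4
dg_{12}/dx_1 = 0 (off-diagonal)
dg_{12}/dx_1 = 0 (off-diagonal)
dg_{11}/dx_2 = dg_{11}/dx_2 = 192
Numerator = 0 + 0 - 192 = -192
Gamma^2_{11} = -192 / (2 * 4) = -24

-24


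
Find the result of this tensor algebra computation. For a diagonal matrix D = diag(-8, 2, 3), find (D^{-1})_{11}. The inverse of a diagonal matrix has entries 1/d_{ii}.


For a diagonal matrix, the inverse has entries (D^{-1})_{ii} = 1/d_{ii}.
The diagonal entries are: d_{11} = -8, d_{22} = 2, d_{33} = 3
We need (D^{-1})_{11} = 1/d_{11} = 1/-8 = -1/8

-1/8


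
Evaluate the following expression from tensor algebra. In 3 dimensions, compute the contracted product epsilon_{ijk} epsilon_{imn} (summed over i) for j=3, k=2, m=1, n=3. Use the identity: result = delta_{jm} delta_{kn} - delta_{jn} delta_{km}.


Using the identity: epsilon_{ijk} epsilon_{imn} = delta_{jm} delta_{kn} - delta_{jn} delta_{km}.
delta_{31} = 0
delta_{23} = 0
delta_{33} = 1
delta_{21} = 0
Result = 0 * 0 - 1 * 0 = 0 - 0 = 0

0


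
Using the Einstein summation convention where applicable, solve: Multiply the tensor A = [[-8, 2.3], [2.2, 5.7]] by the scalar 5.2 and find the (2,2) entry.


Scalar multiplication: (cA)_{ij} = c * A_{ij}.
c = 5.2
A_{22} = 5.7
(cA)_{22} = 5.2 * 5.7 = 29.64

29.64


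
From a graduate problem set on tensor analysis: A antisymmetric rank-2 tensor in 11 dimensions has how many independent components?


A antisymmetric rank-2 tensor in d dimensions has d(d-1)/2 independent components.
d = 11
d(d-1)/2 = 11 * 10 / 2 = 110 / 2 = 55

55


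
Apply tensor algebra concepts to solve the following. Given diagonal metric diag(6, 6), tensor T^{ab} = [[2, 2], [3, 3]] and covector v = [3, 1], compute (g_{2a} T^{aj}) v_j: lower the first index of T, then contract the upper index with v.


Step 1: lower the first index. For a diagonal metric, g_{ia} T^{aj} = g_{ii} T^{ij} (no sum on i).
g_{22} = 6
S_2{}^1 = 6 * T^{21} = 6 * 3 = 18
S_2{}^2 = 6 * T^{22} = 6 * 3 = 18
Step 2: contract S_2{}^j with v_j.
S_2{}^1 * v_1 = 18 * 3 = 54
S_2{}^2 * v_2 = 18 * 1 = 18
Result = 54 + 18 = 72

72


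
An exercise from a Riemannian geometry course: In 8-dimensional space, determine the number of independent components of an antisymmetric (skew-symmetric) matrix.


An antisymmetric rank-2 tensor satisfies A_{ij} = -A_{ji}, so diagonal entries are zero.
The independent components are the upper-triangular entries: C(n, 2) = n(n-1)/2.
n = 8
C(8, 2) = 8 * 7 / 2 = 56 / 2 = 28

28


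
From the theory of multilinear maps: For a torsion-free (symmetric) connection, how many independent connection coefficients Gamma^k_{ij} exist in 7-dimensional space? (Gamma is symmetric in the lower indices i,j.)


Christoffel symbols Gamma^k_{ij} are symmetric in i,j, so there are d * d(d+1)/2 independent symbols.
d = 7
d(d+1)/2 = 7 * 8 / 2 = 28
Total = 7 * 28 = 196

196


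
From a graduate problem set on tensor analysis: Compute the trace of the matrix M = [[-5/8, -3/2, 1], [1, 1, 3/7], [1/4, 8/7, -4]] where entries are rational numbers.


The trace is the sum of diagonal entries.
Diagonal: M[1,1] = -5/8, M[2,2] = 1, M[3,3] = -4
Tr(M) = -5/8 + 1 + -4
Computing step by step:
After adding M[1,1]: -5/8
After adding M[2,2]: 3/8
After adding M[3,3]: -29/8
Tr(M) = -29/8

-29/8


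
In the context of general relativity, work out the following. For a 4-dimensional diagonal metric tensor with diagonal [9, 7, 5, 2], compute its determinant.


For a diagonal metric, the determinant is the product of diagonal entries.
Diagonal entries: 9, 7, 5, 2
det(g) = 9 * 7 * 5 * 2 = 630

630


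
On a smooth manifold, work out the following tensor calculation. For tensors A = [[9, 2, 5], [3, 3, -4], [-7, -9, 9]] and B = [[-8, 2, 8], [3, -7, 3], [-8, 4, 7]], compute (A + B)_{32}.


Tensor addition is component-wise: (A + B)_{ij} = A_{ij} + B_{ij}.
A_{32} = -9
B_{32} = 4
(A + B)_{32} = -9 + 4 = -5

-5


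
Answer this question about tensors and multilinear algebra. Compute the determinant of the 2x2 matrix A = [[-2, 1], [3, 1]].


For a 2x2 matrix [[a, b], [c, d]], det = a*d - b*c.
a = -2, b = 1, c = 3, d = 1
a*d = -2 * 1 = -2
b*c = 1 * 3 = 3
det = -2 - 3 = -5

-5


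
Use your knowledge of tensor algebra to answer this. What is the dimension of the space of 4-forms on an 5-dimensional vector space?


The dimension of the space of p-forms on an n-dimensional space is C(n, p).
n = 5, p = 4
C(5, 4) = 5! / (4! * 1!) = 5

5


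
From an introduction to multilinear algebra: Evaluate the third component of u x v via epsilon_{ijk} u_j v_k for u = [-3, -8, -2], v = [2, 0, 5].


(u x v)_3 = sum_{j,k} epsilon_{3jk} u_j v_k. Only permutations of (1,2,3) contribute; the two non-zero terms are:
eps_{312} u_1 v_2 = 1 * -3 * 0 = 0
eps_{321} u_2 v_1 = -1 * -8 * 2 = 16
(u x v)_3 = 16

16


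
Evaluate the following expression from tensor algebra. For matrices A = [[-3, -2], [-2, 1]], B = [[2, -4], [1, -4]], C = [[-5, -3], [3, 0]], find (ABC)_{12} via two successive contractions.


(ABC)_{12} = sum_m (AB)_{1m} C_{m2}. First compute row 1 of AB.
(AB)_{11} = -3*2 + -2*1 = -8
(AB)_{12} = -3*-4 + -2*-4 = 20
Now contract with column 2 of C:
(AB)_{11} * C_{12} = -8 * -3 = 24
(AB)_{12} * C_{22} = 20 * 0 = 0
(ABC)_{12} = 24 + 0 = 24

24


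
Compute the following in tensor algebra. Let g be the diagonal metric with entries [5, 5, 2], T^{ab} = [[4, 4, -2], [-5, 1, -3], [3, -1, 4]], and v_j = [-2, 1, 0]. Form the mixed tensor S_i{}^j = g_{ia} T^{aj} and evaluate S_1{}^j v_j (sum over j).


Step 1: lower the first index. For a diagonal metric, g_{ia} T^{aj} = g_{ii} T^{ij} (no sum on i).
g_{11} = 5
S_1{}^1 = 5 * T^{11} = 5 * 4 = 20
S_1{}^2 = 5 * T^{12} = 5 * 4 = 20
S_1{}^3 = 5 * T^{13} = 5 * -2 = -10
Step 2: contract S_1{}^j with v_j.
S_1{}^1 * v_1 = 20 * -2 = -40
S_1{}^2 * v_2 = 20 * 1 = 20
S_1{}^3 * v_3 = -10 * 0 = 0
Result = -40 + 20 + 0 = -20

-20


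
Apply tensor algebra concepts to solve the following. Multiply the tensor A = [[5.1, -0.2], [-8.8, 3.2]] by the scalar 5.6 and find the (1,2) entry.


Scalar multiplication: (cA)_{ij} = c * A_{ij}.
c = 5.6
A_{12} = -0.2
(cA)_{12} = 5.6 * -0.2 = -1.12

-1.12


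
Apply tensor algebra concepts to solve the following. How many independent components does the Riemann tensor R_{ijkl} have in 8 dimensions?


The Riemann tensor in d dimensions has d^2(d^2 - 1)/12 independent components.
d = 8, so d^2 = 64
d^2 - 1 = 63
d^2(d^2 - 1) = 64 * 63 = 4032
Divide by 12: 4032 / 12 = 336

336


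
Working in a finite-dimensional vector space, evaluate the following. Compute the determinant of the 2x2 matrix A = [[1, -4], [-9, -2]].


For a 2x2 matrix [[a, b], [c, d]], det = a*d - b*c.
a = 1, b = -4, c = -9, d = -2
a*d = 1 * -2 = -2
b*c = -4 * -9 = 36
det = -2 - 36 = -38

-38


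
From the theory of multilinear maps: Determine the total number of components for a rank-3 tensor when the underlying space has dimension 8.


The number of components of a rank-r tensor in d dimensions is d^r.
Here d = 8 and r = 3.
8^3 = 512

512


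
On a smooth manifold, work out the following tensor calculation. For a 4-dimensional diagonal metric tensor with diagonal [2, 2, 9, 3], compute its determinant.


For a diagonal metric, the determinant is the product of diagonal entries.
Diagonal entries: 2, 2, 9, 3
det(g) = 2 * 2 * 9 * 3 = 108

108


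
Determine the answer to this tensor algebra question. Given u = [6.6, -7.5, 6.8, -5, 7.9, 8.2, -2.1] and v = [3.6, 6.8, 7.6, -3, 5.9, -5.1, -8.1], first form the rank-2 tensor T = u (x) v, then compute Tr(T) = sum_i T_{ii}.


The outer product gives T_{ij} = u_i v_j.
The trace (contraction) is Tr(T) = sum_i T_{ii} = sum_i u_i v_i.
Diagonal entries:
T_{11} = u_1 * v_1 = 6.6 * 3.6 = 23.76
T_{22} = u_2 * v_2 = -7.5 * 6.8 = -51
T_{33} = u_3 * v_3 = 6.8 * 7.6 = 51.68
T_{44} = u_4 * v_4 = -5 * -3 = 15
T_{55} = u_5 * v_5 = 7.9 * 5.9 = 46.61
T_{66} = u_6 * v_6 = 8.2 * -5.1 = -41.82
T_{77} = u_7 * v_7 = -2.1 * -8.1 = 17.01
Tr(T) = 23.76 + -51 + 51.68 + 15 + 46.61 + -41.82 + 17.01 = 61.24

61.24


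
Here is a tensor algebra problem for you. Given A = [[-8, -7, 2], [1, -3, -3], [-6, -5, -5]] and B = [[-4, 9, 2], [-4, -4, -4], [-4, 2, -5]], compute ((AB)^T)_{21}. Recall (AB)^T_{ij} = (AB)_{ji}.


(AB)^T_{ij} = (AB)_{ji} = sum_k A_{jk} B_{ki}.
For i=2, j=1 we need (AB)_{12}:
A_{11} * B_{12} = -8 * 9 = -72
A_{12} * B_{22} = -7 * -4 = 28
A_{13} * B_{32} = 2 * 2 = 4
Sum = -72 + 28 + 4 = -40

-40


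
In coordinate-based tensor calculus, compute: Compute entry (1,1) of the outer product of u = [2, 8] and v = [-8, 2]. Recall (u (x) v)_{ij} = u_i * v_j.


The outer product entry T_{ij} = u_i * v_j.
We need i=1, j=1.
u_1 = 2, v_1 = -8
T_{1,1} = 2 * -8 = -16

-16


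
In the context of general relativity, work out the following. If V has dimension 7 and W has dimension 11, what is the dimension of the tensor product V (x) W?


The dimension of a tensor product is the product of dimensions.
dim(V) = 7, dim(W) = 11
dim(V (x) W) = 7 * 11 = 77

77


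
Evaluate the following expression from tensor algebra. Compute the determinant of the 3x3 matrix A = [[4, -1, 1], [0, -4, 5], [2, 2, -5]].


Expanding along the first row, det(A) = a11*M_11 - a12*M_12 + a13*M_13, where M_1j is the (1,j) minor.
Minor M_11 = -4*-5 - 5*2 = 10
Minor M_12 = 0*-5 - 5*2 = -10
Minor M_13 = 0*2 - -4*2 = 8
det = 4*(10) - -1*(-10) + 1*(8)
    = 40 - 10 + 8
    = 38

38


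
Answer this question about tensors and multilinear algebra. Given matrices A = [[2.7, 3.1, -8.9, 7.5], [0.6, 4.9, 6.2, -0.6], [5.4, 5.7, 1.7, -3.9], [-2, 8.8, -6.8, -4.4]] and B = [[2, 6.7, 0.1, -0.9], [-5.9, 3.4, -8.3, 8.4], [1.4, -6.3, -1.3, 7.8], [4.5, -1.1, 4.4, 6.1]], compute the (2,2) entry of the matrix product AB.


(AB)_{ij} = sum_k A_{ik} B_{kj}.
For i=2, j=2:
A_{21} * B_{12} = 0.6 * 6.7 = 4.02
A_{22} * B_{22} = 4.9 * 3.4 = 16.66
A_{23} * B_{32} = 6.2 * -6.3 = -39.06
A_{24} * B_{42} = -0.6 * -1.1 = 0.66
Sum = 4.02 + 16.66 + -39.06 + 0.66 = -17.72

-17.72


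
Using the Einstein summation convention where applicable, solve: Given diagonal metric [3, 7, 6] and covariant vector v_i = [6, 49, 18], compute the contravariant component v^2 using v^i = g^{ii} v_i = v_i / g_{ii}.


To raise an index with a diagonal metric: v^i = v_i / g_{ii}.
For index 2: v_2 = 49, g_{22} = 7
v^2 = 49 / 7 = 7

7


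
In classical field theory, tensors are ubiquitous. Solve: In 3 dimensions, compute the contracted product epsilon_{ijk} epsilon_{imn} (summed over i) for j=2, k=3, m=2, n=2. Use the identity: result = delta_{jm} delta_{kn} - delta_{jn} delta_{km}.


Using the identity: epsilon_{ijk} epsilon_{imn} = delta_{jm} delta_{kn} - delta_{jn} delta_{km}.
delta_{22} = 1
delta_{32} = 0
delta_{22} = 1
delta_{32} = 0
Result = 1 * 0 - 1 * 0 = 0 - 0 = 0

0


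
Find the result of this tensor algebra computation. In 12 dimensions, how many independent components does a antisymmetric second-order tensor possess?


A antisymmetric rank-2 tensor in d dimensions has d(d-1)/2 independent components.
d = 12
d(d-1)/2 = 12 * 11 / 2 = 132 / 2 = 66

66


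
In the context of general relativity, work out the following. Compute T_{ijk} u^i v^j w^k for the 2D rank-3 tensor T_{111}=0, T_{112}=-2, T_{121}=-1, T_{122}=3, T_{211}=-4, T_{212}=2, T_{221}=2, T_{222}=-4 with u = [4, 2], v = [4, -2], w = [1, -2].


S = sum over i,j,k of T_{ijk} u_i v_j w_k. Expanding all 8 terms:
T_{111}*u_1*v_1*w_1 = 0*4*4*1 = 0  (running total: 0)
T_{112}*u_1*v_1*w_2 = -2*4*4*-2 = 64  (running total: 64)
T_{121}*u_1*v_2*w_1 = -1*4*-2*1 = 8  (running total: 72)
T_{122}*u_1*v_2*w_2 = 3*4*-2*-2 = 48  (running total: 120)
T_{211}*u_2*v_1*w_1 = -4*2*4*1 = -32  (running total: 88)
T_{212}*u_2*v_1*w_2 = 2*2*4*-2 = -32  (running total: 56)
T_{221}*u_2*v_2*w_1 = 2*2*-2*1 = -8  (running total: 48)
T_{222}*u_2*v_2*w_2 = -4*2*-2*-2 = -32  (running total: 16)
S = 16

16


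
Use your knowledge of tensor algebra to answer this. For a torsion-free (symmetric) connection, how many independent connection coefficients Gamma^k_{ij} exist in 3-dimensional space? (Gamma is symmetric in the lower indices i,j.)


Christoffel symbols Gamma^k_{ij} are symmetric in i,j, so there are d * d(d+1)/2 independent symbols.
d = 3
d(d+1)/2 = 3 * 4 / 2 = 6
Total = 3 * 6 = 18

18


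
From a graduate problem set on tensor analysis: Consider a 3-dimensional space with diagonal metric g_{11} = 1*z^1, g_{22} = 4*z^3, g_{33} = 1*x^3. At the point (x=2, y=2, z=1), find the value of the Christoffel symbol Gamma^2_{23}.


For a diagonal metric, Gamma^k_{ij} = (1/2) g^{kk} (dg_{ik}/dx_j + dg_{jk}/dx_i - dg_{ij}/dx_k).
The metric is diagonal, so g_{ab} = 0 for a != b.
At the given point: g_{11} = 1, g_{22} = 4, g_{33} = 8
g^{22} = 1/4
dg_{22}/dx_3 = dg_{22}/dx_3 = 12
dg_{32}/dx_2 = 0 (off-diagonal)
dg_{23}/dx_2 = 0 (off-diagonal)
Numerator = 12 + 0 - 0 = 12
Gamma^2_{23} = 12 / (2 * 4) = 3/2

3/2


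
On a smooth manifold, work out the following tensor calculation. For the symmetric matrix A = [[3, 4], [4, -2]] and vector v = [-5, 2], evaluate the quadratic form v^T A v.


First compute Av:
(Av)_1 = 3*-5 + 4*2 = -7
(Av)_2 = 4*-5 + -2*2 = -24
Av = [-7, -24]
Then v^T (Av) = -5*-7 + 2*-24
= 35 + -48 = -13

-13


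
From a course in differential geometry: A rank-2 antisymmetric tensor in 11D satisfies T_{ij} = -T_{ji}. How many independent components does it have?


An antisymmetric rank-2 tensor satisfies A_{ij} = -A_{ji}, so diagonal entries are zero.
The independent components are the upper-triangular entries: C(n, 2) = n(n-1)/2.
n = 11
C(11, 2) = 11 * 10 / 2 = 110 / 2 = 55

55


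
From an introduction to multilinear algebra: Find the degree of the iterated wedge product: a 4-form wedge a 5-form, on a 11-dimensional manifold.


The degree of a wedge product is the sum of the degrees of the individual forms.
Degrees: 4, 5
Total degree = 4 + 5 = 9

9


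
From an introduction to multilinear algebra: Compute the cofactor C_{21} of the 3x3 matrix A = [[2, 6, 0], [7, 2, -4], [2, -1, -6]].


To find cofactor C_{21}, delete row 2 and column 1.
The resulting 2x2 submatrix is: [[6, 0], [-1, -6]]
Minor M_{21} = 6*-6 - 0*-1
  = -36 - 0 = -36
Sign = (-1)^(2+1) = (-1)^3 = -1
Cofactor C_{21} = -1 * -36 = 36

36


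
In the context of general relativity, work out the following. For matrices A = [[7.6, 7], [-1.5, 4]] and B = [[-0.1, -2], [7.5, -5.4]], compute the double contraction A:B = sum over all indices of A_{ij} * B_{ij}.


A:B = sum over all i,j of A_{ij} * B_{ij}.
Row 1: 7.6*-0.1=-0.76, 7*-2=-14 => row sum = -14.76
Row 2: -1.5*7.5=-11.25, 4*-5.4=-21.6 => row sum = -32.85
Total = -14.76 + -32.85 = -47.61

-47.61


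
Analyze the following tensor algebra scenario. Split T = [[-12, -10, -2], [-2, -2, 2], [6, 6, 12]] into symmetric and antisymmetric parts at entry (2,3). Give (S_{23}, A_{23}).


T_{23} = 2
T_{32} = 6
S_{23} = (2 + 6)/2 = 8/2 = 4
A_{23} = (2 - 6)/2 = -4/2 = -2
Check: S + A = 4 + -2 = 2 = T_{23}.

(4, -2)


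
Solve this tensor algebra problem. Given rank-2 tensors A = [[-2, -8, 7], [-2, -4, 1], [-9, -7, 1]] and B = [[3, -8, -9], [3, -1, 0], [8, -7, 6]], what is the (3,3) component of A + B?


Tensor addition is component-wise: (A + B)_{ij} = A_{ij} + B_{ij}.
A_{33} = 1
B_{33} = 6
(A + B)_{33} = 1 + 6 = 7

7


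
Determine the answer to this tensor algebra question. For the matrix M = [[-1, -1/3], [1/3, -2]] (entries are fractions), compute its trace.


The trace is the sum of diagonal entries.
Diagonal: M[1,1] = -1, M[2,2] = -2
Tr(M) = -1 + -2
Computing step by step:
After adding M[1,1]: -1
After adding M[2,2]: -3
Tr(M) = -3

-3


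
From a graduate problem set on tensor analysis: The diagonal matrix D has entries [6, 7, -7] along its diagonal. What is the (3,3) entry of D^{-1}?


For a diagonal matrix, the inverse has entries (D^{-1})_{ii} = 1/d_{ii}.
The diagonal entries are: d_{11} = 6, d_{22} = 7, d_{33} = -7
We need (D^{-1})_{33} = 1/d_{33} = 1/-7 = -1/7

-1/7


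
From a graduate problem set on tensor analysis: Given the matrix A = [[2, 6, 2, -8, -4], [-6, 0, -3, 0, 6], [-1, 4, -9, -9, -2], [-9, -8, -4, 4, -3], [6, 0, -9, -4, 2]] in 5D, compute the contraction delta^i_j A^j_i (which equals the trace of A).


The contraction (trace) of a rank-2 tensor is the sum of its diagonal elements.
Diagonal entries: A[1,1] = 2, A[2,2] = 0, A[3,3] = -9, A[4,4] = 4, A[5,5] = 2
Tr(A) = 2 + 0 + -9 + 4 + 2 = -1

-1


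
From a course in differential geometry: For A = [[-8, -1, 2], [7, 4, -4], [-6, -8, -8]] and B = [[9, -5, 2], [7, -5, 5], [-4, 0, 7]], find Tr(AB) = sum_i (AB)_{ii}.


Tr(AB) = sum_i (AB)_{ii} where (AB)_{ii} = sum_k A_{ik} B_{ki}.
(AB)_{11} = -8*9 + -1*7 + 2*-4 = -87
(AB)_{22} = 7*-5 + 4*-5 + -4*0 = -55
(AB)_{33} = -6*2 + -8*5 + -8*7 = -108
Tr(AB) = -87 + -55 + -108 = -250

-250


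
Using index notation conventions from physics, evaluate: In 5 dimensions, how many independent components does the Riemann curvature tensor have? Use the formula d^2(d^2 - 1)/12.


The Riemann tensor in d dimensions has d^2(d^2 - 1)/12 independent components.
d = 5, so d^2 = 25
d^2 - 1 = 24
d^2(d^2 - 1) = 25 * 24 = 600
Divide by 12: 600 / 12 = 50

50


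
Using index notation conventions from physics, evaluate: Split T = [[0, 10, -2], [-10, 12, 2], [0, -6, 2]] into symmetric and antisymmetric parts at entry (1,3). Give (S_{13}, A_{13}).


T_{13} = -2
T_{31} = 0
S_{13} = (-2 + 0)/2 = -2/2 = -1
A_{13} = (-2 - 0)/2 = -2/2 = -1
Check: S + A = -1 + -1 = -2 = T_{13}.

(-1, -1)


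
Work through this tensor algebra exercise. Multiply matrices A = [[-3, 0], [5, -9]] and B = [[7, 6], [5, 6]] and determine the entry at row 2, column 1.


(AB)_{ij} = sum_k A_{ik} B_{kj}.
For i=2, j=1:
A_{21} * B_{11} = 5 * 7 = 35
A_{22} * B_{21} = -9 * 5 = -45
Sum = 35 + -45 = -10

-10


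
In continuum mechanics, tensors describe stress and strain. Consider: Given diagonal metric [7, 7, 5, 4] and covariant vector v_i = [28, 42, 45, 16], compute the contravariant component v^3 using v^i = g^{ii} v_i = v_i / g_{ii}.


To raise an index with a diagonal metric: v^i = v_i / g_{ii}.
For index 3: v_3 = 45, g_{33} = 5
v^3 = 45 / 5 = 9

9


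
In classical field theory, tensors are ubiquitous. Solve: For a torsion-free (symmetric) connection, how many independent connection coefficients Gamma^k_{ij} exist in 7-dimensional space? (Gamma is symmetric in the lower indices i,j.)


Christoffel symbols Gamma^k_{ij} are symmetric in i,j, so there are d * d(d+1)/2 independent symbols.
d = 7
d(d+1)/2 = 7 * 8 / 2 = 28
Total = 7 * 28 = 196

196


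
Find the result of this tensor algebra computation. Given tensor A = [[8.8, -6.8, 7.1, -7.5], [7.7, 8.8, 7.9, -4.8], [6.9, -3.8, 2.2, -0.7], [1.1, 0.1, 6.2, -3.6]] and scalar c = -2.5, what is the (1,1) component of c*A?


Scalar multiplication: (cA)_{ij} = c * A_{ij}.
c = -2.5
A_{11} = 8.8
(cA)_{11} = -2.5 * 8.8 = -22

-22


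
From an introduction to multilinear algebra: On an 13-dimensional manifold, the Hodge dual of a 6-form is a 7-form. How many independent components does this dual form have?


The Hodge dual of a p-form on an n-dimensional manifold is an (n-p)-form.
n = 13, p = 6, so dual degree = 13 - 6 = 7
The number of components is C(n, n-p) = C(13, 7) = 1716

1716


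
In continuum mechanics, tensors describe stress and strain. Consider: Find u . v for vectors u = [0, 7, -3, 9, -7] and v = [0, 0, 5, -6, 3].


The inner product u . v = sum of u_i * v_i.
Term-by-term: 0 * 0, 7 * 0, -3 * 5, 9 * -6, -7 * 3
Products: 0, 0, -15, -54, -21
Sum = 0 + 0 + -15 + -54 + -21 = -90

-90


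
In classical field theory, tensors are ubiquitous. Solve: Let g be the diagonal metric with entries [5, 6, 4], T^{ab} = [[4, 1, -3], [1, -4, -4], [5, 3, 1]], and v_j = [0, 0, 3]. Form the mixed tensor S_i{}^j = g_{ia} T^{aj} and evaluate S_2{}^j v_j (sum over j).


Step 1: lower the first index. For a diagonal metric, g_{ia} T^{aj} = g_{ii} T^{ij} (no sum on i).
g_{22} = 6
S_2{}^1 = 6 * T^{21} = 6 * 1 = 6
S_2{}^2 = 6 * T^{22} = 6 * -4 = -24
S_2{}^3 = 6 * T^{23} = 6 * -4 = -24
Step 2: contract S_2{}^j with v_j.
S_2{}^1 * v_1 = 6 * 0 = 0
S_2{}^2 * v_2 = -24 * 0 = 0
S_2{}^3 * v_3 = -24 * 3 = -72
Result = 0 + 0 + -72 = -72

-72


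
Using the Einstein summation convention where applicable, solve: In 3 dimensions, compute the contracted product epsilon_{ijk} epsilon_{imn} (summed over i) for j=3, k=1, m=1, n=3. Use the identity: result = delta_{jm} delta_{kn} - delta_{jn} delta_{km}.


Using the identity: epsilon_{ijk} epsilon_{imn} = delta_{jm} delta_{kn} - delta_{jn} delta_{km}.
delta_{31} = 0
delta_{13} = 0
delta_{33} = 1
delta_{11} = 1
Result = 0 * 0 - 1 * 1 = 0 - 1 = -1

-1


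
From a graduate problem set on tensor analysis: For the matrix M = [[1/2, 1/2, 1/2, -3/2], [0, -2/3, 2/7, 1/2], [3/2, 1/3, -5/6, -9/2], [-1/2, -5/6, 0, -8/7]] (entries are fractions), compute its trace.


The trace is the sum of diagonal entries.
Diagonal: M[1,1] = 1/2, M[2,2] = -2/3, M[3,3] = -5/6, M[4,4] = -8/7
Tr(M) = 1/2 + -2/3 + -5/6 + -8/7
Computing step by step:
After adding M[1,1]: 1/2
After adding M[2,2]: -1/6
After adding M[3,3]: -1
After adding M[4,4]: -15/7
Tr(M) = -15/7

-15/7


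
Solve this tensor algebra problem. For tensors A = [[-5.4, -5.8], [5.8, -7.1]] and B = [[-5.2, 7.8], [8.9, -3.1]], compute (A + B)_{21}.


Tensor addition is component-wise: (A + B)_{ij} = A_{ij} + B_{ij}.
A_{21} = 5.8
B_{21} = 8.9
(A + B)_{21} = 5.8 + 8.9 = 14.7

14.7


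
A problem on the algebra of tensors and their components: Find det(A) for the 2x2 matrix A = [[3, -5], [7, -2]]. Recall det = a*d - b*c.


For a 2x2 matrix [[a, b], [c, d]], det = a*d - b*c.
a = 3, b = -5, c = 7, d = -2
a*d = 3 * -2 = -6
b*c = -5 * 7 = -35
det = -6 - -35 = 29

29


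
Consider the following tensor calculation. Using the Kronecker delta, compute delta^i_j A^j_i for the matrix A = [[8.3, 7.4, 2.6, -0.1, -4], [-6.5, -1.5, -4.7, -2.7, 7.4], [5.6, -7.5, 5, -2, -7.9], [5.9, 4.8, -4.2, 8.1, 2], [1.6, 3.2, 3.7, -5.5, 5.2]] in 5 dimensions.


The contraction (trace) of a rank-2 tensor is the sum of its diagonal elements.
Diagonal entries: A[1,1] = 8.3, A[2,2] = -1.5, A[3,3] = 5, A[4,4] = 8.1, A[5,5] = 5.2
Tr(A) = 8.3 + -1.5 + 5 + 8.1 + 5.2 = 25.1

25.1


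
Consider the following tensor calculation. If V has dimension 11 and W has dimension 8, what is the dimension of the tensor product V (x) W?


The dimension of a tensor product is the product of dimensions.
dim(V) = 11, dim(W) = 8
dim(V (x) W) = 11 * 8 = 88

88


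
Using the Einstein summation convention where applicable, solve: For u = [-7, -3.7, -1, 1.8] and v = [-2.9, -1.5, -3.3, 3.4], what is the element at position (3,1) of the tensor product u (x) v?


The outer product entry T_{ij} = u_i * v_j.
We need i=3, j=1.
u_3 = -1, v_1 = -2.9
T_{3,1} = -1 * -2.9 = 2.9

2.9


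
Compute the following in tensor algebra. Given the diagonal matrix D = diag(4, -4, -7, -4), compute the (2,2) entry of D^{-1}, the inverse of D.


For a diagonal matrix, the inverse has entries (D^{-1})_{ii} = 1/d_{ii}.
The diagonal entries are: d_{11} = 4, d_{22} = -4, d_{33} = -7, d_{44} = -4
We need (D^{-1})_{22} = 1/d_{22} = 1/-4 = -1/4

-1/4


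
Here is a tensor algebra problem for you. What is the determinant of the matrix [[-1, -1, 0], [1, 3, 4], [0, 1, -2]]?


Expanding along the first row, det(A) = a11*M_11 - a12*M_12 + a13*M_13, where M_1j is the (1,j) minor.
Minor M_11 = 3*-2 - 4*1 = -10
Minor M_12 = 1*-2 - 4*0 = -2
Minor M_13 = 1*1 - 3*0 = 1
det = -1*(-10) - -1*(-2) + 0*(1)
    = 10 - 2 + 0
    = 8

8


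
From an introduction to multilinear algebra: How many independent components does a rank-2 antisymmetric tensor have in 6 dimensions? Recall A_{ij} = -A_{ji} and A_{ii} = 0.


An antisymmetric rank-2 tensor satisfies A_{ij} = -A_{ji}, so diagonal entries are zero.
The independent components are the upper-triangular entries: C(n, 2) = n(n-1)/2.
n = 6
C(6, 2) = 6 * 5 / 2 = 30 / 2 = 15

15


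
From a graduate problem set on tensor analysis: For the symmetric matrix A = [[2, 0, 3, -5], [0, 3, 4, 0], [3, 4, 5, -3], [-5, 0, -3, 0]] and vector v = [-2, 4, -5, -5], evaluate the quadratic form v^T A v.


First compute Av:
(Av)_1 = 2*-2 + 0*4 + 3*-5 + -5*-5 = 6
(Av)_2 = 0*-2 + 3*4 + 4*-5 + 0*-5 = -8
(Av)_3 = 3*-2 + 4*4 + 5*-5 + -3*-5 = 0
(Av)_4 = -5*-2 + 0*4 + -3*-5 + 0*-5 = 25
Av = [6, -8, 0, 25]
Then v^T (Av) = -2*6 + 4*-8 + -5*0 + -5*25
= -12 + -32 + 0 + -125 = -169

-169


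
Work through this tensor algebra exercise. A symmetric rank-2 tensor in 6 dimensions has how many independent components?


A symmetric rank-2 tensor in d dimensions has d(d+1)/2 independent components.
d = 6
d(d+1)/2 = 6 * 7 / 2 = 42 / 2 = 21

21


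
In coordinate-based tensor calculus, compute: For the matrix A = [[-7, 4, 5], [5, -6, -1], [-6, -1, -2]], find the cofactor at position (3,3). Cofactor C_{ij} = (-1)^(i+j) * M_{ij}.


To find cofactor C_{33}, delete row 3 and column 3.
The resulting 2x2 submatrix is: [[-7, 4], [5, -6]]
Minor M_{33} = -7*-6 - 4*5
  = 42 - 20 = 22
Sign = (-1)^(3+3) = (-1)^6 = 1
Cofactor C_{33} = 1 * 22 = 22

22


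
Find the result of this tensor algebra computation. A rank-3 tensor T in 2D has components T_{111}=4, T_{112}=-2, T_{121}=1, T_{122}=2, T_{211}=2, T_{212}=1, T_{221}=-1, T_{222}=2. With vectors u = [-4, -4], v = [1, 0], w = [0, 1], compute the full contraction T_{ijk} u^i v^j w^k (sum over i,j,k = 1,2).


S = sum over i,j,k of T_{ijk} u_i v_j w_k. Expanding all 8 terms:
T_{111}*u_1*v_1*w_1 = 4*-4*1*0 = 0  (running total: 0)
T_{112}*u_1*v_1*w_2 = -2*-4*1*1 = 8  (running total: 8)
T_{121}*u_1*v_2*w_1 = 1*-4*0*0 = 0  (running total: 8)
T_{122}*u_1*v_2*w_2 = 2*-4*0*1 = 0  (running total: 8)
T_{211}*u_2*v_1*w_1 = 2*-4*1*0 = 0  (running total: 8)
T_{212}*u_2*v_1*w_2 = 1*-4*1*1 = -4  (running total: 4)
T_{221}*u_2*v_2*w_1 = -1*-4*0*0 = 0  (running total: 4)
T_{222}*u_2*v_2*w_2 = 2*-4*0*1 = 0  (running total: 4)
S = 4

4


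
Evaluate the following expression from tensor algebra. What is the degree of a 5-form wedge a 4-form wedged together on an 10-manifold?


The degree of a wedge product is the sum of the degrees of the individual forms.
Degrees: 5, 4
Total degree = 5 + 4 = 9

9


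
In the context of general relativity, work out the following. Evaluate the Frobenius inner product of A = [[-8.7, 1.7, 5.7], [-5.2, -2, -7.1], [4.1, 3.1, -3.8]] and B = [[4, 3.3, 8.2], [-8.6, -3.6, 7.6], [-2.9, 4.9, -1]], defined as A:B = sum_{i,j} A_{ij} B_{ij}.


A:B = sum over all i,j of A_{ij} * B_{ij}.
Row 1: -8.7*4=-34.8, 1.7*3.3=5.61, 5.7*8.2=46.74 => row sum = 17.55
Row 2: -5.2*-8.6=44.72, -2*-3.6=7.2, -7.1*7.6=-53.96 => row sum = -2.04
Row 3: 4.1*-2.9=-11.89, 3.1*4.9=15.19, -3.8*-1=3.8 => row sum = 7.1
Total = 17.55 + -2.04 + 7.1 = 22.61

22.61


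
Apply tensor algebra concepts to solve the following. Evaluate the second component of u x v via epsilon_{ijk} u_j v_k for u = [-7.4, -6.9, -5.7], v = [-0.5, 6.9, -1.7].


(u x v)_2 = sum_{j,k} epsilon_{2jk} u_j v_k. Only permutations of (1,2,3) contribute; the two non-zero terms are:
eps_{213} u_1 v_3 = -1 * -7.4 * -1.7 = -12.58
eps_{231} u_3 v_1 = 1 * -5.7 * -0.5 = 2.85
(u x v)_2 = -9.73

-9.73


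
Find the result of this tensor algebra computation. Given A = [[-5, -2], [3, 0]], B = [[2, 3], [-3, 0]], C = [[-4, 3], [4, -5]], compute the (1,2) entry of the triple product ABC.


(ABC)_{12} = sum_m (AB)_{1m} C_{m2}. First compute row 1 of AB.
(AB)_{11} = -5*2 + -2*-3 = -4
(AB)_{12} = -5*3 + -2*0 = -15
Now contract with column 2 of C:
(AB)_{11} * C_{12} = -4 * 3 = -12
(AB)_{12} * C_{22} = -15 * -5 = 75
(ABC)_{12} = -12 + 75 = 63

63


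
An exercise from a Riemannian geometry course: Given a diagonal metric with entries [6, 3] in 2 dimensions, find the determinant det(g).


For a diagonal metric, the determinant is the product of diagonal entries.
Diagonal entries: 6, 3
det(g) = 6 * 3 = 18

18


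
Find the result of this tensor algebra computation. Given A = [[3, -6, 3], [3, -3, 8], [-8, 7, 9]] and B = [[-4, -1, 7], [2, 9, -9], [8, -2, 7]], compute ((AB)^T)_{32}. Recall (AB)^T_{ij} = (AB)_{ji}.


(AB)^T_{ij} = (AB)_{ji} = sum_k A_{jk} B_{ki}.
For i=3, j=2 we need (AB)_{23}:
A_{21} * B_{13} = 3 * 7 = 21
A_{22} * B_{23} = -3 * -9 = 27
A_{23} * B_{33} = 8 * 7 = 56
Sum = 21 + 27 + 56 = 104

104


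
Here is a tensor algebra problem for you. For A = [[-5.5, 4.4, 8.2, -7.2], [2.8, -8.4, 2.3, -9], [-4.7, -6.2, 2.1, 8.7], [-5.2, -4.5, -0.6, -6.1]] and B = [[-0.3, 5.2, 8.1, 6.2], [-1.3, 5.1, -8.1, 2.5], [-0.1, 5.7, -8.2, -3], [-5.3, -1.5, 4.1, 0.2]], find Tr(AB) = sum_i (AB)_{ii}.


Tr(AB) = sum_i (AB)_{ii} where (AB)_{ii} = sum_k A_{ik} B_{ki}.
(AB)_{11} = -5.5*-0.3 + 4.4*-1.3 + 8.2*-0.1 + -7.2*-5.3 = 33.27
(AB)_{22} = 2.8*5.2 + -8.4*5.1 + 2.3*5.7 + -9*-1.5 = -1.67
(AB)_{33} = -4.7*8.1 + -6.2*-8.1 + 2.1*-8.2 + 8.7*4.1 = 30.6
(AB)_{44} = -5.2*6.2 + -4.5*2.5 + -0.6*-3 + -6.1*0.2 = -42.91
Tr(AB) = 33.27 + -1.67 + 30.6 + -42.91 = 19.29

19.29


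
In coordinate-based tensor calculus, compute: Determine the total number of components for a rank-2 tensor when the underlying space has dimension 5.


The number of components of a rank-r tensor in d dimensions is d^r.
Here d = 5 and r = 2.
5^2 = 25

25
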